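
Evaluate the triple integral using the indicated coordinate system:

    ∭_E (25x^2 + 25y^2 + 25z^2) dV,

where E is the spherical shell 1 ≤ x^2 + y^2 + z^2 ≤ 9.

In spherical coordinates, x = ρ sin(φ) cos(θ), y = ρ sin(φ) sin(θ), z = ρ cos(φ), and dV = ρ^2 sin(φ) dρ dφ dθ.

The integrand becomes 25ρ^2, so

    ∭_E (25x^2 + 25y^2 + 25z^2) dV = ∫_{0}^{2π} ∫_{0}^{π} ∫_{1}^{3} (25ρ^2) · ρ^2 sin(φ) dρ dφ dθ.

Inner (ρ): 1210sin(φ).
Middle (φ): 2420.
Outer (θ): 4840π.

Therefore the triple integral equals 4840π.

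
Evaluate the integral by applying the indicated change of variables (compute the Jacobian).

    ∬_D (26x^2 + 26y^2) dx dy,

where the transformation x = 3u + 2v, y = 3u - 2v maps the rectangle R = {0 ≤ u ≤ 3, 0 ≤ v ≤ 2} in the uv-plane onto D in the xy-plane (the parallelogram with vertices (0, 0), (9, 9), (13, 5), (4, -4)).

Compute the Jacobian determinant of (x, y) with respect to (u, v):

    ∂(x,y)/∂(u,v) = | 3  2 | = (3)(-2) - (2)(3) = -12.
                   | 3  -2 |

Its absolute value is |J| = 12 (the area scaling factor).

Substituting x = 3u + 2v, y = 3u - 2v into the integrand,

    26x^2 + 26y^2 → 468u^2 + 208v^2,

so the integral becomes

    ∬_R (468u^2 + 208v^2) · |J| du dv = ∫_0^3 ∫_0^2 (5616u^2 + 2496v^2) dv du.

Inner (v): 11232u^2 + 6656.
Outer (u): 121056.

Therefore ∬_D (26x^2 + 26y^2) dx dy = 121056.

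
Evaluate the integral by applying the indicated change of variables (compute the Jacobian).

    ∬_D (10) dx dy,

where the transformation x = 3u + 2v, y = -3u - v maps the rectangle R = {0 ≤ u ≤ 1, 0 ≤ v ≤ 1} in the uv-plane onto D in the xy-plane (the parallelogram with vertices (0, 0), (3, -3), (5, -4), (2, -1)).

Compute the Jacobian determinant of (x, y) with respect to (u, v):

    ∂(x,y)/∂(u,v) = | 3  2 | = (3)(-1) - (2)(-3) = 3.
                   | -3  -1 |

Its absolute value is |J| = 3 (the area scaling factor).

Substituting x = 3u + 2v, y = -3u - v into the integrand,

    10 → 10,

so the integral becomes

    ∬_R (10) · |J| du dv = ∫_0^1 ∫_0^1 (30) dv du.

Inner (v): 30.
Outer (u): 30.

Therefore ∬_D (10) dx dy = 30.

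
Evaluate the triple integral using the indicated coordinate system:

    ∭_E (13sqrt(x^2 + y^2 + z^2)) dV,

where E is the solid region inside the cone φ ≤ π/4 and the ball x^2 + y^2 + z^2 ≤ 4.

In spherical coordinates, x = ρ sin(φ) cos(θ), y = ρ sin(φ) sin(θ), z = ρ cos(φ), and dV = ρ^2 sin(φ) dρ dφ dθ.

The integrand becomes 13ρ, so

    ∭_E (13sqrt(x^2 + y^2 + z^2)) dV = ∫_{0}^{2π} ∫_{0}^{π/4} ∫_{0}^{2} (13ρ) · ρ^2 sin(φ) dρ dφ dθ.

Inner (ρ): 52sin(φ).
Middle (φ): 52 - 26sqrt(2).
Outer (θ): 52π (2 - sqrt(2)).

Therefore the triple integral equals 52π (2 - sqrt(2)).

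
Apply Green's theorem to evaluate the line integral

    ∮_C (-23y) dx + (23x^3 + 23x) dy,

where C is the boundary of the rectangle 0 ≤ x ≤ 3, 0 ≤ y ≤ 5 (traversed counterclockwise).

Green's theorem converts the closed line integral into a double integral over the enclosed region D:

    ∮_C P dx + Q dy = ∬_D (∂Q/∂x - ∂P/∂y) dA.

Here P = -23y, Q = 23x^3 + 23x, so

    ∂Q/∂x = 69x^2 + 23,    ∂P/∂y = -23,
    ∂Q/∂x - ∂P/∂y = 69x^2 + 46.

D is the region 0 ≤ x ≤ 3, 0 ≤ y ≤ 5. Evaluating the double integral:

    ∬_D (69x^2 + 46) dA = ∫_0^{3} ∫_0^{5} (69x^2 + 46) dy dx.

Inner (y from 0 to 5): 345x^2 + 230.
Outer (x from 0 to 3): 3795.

Therefore ∮_C P dx + Q dy = 3795.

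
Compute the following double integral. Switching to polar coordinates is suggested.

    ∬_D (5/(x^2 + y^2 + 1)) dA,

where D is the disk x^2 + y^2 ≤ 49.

The region D is 0 ≤ r ≤ 7, 0 ≤ θ ≤ 2π in polar coordinates, where x = r cos(θ), y = r sin(θ), and dA = r dr dθ.

Under the substitution, the integrand becomes 5/(r^2 + 1), so

    ∬_D (5/(x^2 + y^2 + 1)) dA = ∫_{0}^{2π} ∫_{0}^{7} (5/(r^2 + 1)) · r dr dθ.

Inner integral (in r): ∫_{0}^{7} (5/(r^2 + 1)) · r dr = 5log(50)/2.

Outer integral (in θ): ∫_{0}^{2π} (5log(50)/2) dθ = 5π log(50).

Therefore ∬_D (5/(x^2 + y^2 + 1)) dA = 5π log(50).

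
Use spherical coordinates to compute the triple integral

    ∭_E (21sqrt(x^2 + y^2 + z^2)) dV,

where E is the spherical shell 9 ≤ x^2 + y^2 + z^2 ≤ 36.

In spherical coordinates, x = ρ sin(φ) cos(θ), y = ρ sin(φ) sin(θ), z = ρ cos(φ), and dV = ρ^2 sin(φ) dρ dφ dθ.

The integrand becomes 21ρ, so

    ∭_E (21sqrt(x^2 + y^2 + z^2)) dV = ∫_{0}^{2π} ∫_{0}^{π} ∫_{3}^{6} (21ρ) · ρ^2 sin(φ) dρ dφ dθ.

Inner (ρ): 25515sin(φ)/4.
Middle (φ): 25515/2.
Outer (θ): 25515π.

Therefore the triple integral equals 25515π.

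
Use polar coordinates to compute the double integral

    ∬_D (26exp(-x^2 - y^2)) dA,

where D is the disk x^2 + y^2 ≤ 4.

The region D is 0 ≤ r ≤ 2, 0 ≤ θ ≤ 2π in polar coordinates, where x = r cos(θ), y = r sin(θ), and dA = r dr dθ.

Under the substitution, the integrand becomes 26exp(-r^2), so

    ∬_D (26exp(-x^2 - y^2)) dA = ∫_{0}^{2π} ∫_{0}^{2} (26exp(-r^2)) · r dr dθ.

Inner integral (in r): ∫_{0}^{2} (26exp(-r^2)) · r dr = 13 - 13exp(-4).

Outer integral (in θ): ∫_{0}^{2π} (13 - 13exp(-4)) dθ = -26π exp(-4) + 26π.

Therefore ∬_D (26exp(-x^2 - y^2)) dA = -26π exp(-4) + 26π.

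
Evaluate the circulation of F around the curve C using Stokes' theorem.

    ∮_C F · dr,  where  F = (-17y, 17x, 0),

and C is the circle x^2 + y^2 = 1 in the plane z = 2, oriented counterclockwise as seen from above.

Let S be the flat disk x^2 + y^2 ≤ 1 in the plane z = 2, with upward unit normal n̂ = ẑ. By Stokes' theorem,

    ∮_C F · dr = ∬_S (∇ × F) · n̂ dS = ∬_D (curl F)_z dA,

where D is the disk x^2 + y^2 ≤ 1.

Compute the curl of F = (-17y, 17x, 0):
    (∇ × F)_x = ∂F_z/∂y - ∂F_y/∂z = 0,
    (∇ × F)_y = ∂F_x/∂z - ∂F_z/∂x = 0,
    (∇ × F)_z = ∂F_y/∂x - ∂F_x/∂y = 34.

On z = 2, (curl F)_z = 34.

Convert to polar (x = r cos θ, y = r sin θ, dA = r dr dθ); the integrand becomes 34, so

    ∬_D (curl F)_z dA = ∫_0^{2π} ∫_0^{1} (34) · r dr dθ.

Inner (r from 0 to 1): 17.
Outer (θ from 0 to 2π): 34π.

Therefore ∮_C F · dr = 34π.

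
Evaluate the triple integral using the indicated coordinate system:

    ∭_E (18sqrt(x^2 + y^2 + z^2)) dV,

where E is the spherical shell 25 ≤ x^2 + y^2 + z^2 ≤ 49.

In spherical coordinates, x = ρ sin(φ) cos(θ), y = ρ sin(φ) sin(θ), z = ρ cos(φ), and dV = ρ^2 sin(φ) dρ dφ dθ.

The integrand becomes 18ρ, so

    ∭_E (18sqrt(x^2 + y^2 + z^2)) dV = ∫_{0}^{2π} ∫_{0}^{π} ∫_{5}^{7} (18ρ) · ρ^2 sin(φ) dρ dφ dθ.

Inner (ρ): 7992sin(φ).
Middle (φ): 15984.
Outer (θ): 31968π.

Therefore the triple integral equals 31968π.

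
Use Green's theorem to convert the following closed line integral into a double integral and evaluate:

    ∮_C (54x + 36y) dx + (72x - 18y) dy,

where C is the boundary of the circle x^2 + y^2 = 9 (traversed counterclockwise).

Green's theorem converts the closed line integral into a double integral over the enclosed region D:

    ∮_C P dx + Q dy = ∬_D (∂Q/∂x - ∂P/∂y) dA.

Here P = 54x + 36y, Q = 72x - 18y, so

    ∂Q/∂x = 72,    ∂P/∂y = 36,
    ∂Q/∂x - ∂P/∂y = 36.

D is the region x^2 + y^2 ≤ 9. Evaluating the double integral:

In polar coordinates (x = r cos θ, y = r sin θ, dA = r dr dθ) the integrand becomes 36, so

    ∬_D (36) dA = ∫_0^{2π} ∫_0^{3} (36) · r dr dθ.

Inner (r from 0 to 3): 162.
Outer (θ from 0 to 2π): 324π.

Therefore ∮_C P dx + Q dy = 324π.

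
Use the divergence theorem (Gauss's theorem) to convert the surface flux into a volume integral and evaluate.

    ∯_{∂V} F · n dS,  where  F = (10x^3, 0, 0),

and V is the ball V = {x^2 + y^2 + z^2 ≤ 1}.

By the divergence theorem,

    ∯_{∂V} F · n dS = ∭_V (∇ · F) dV.

Compute the divergence:
    ∇ · F = ∂F_x/∂x + ∂F_y/∂y + ∂F_z/∂z = 30x^2 + 0 + 0 = 30x^2.

In spherical coordinates, x = ρ sin(φ) cos(θ), y = ρ sin(φ) sin(θ), z = ρ cos(φ), dV = ρ^2 sin(φ) dρ dφ dθ, with 0 ≤ ρ ≤ 1, 0 ≤ φ ≤ π, 0 ≤ θ ≤ 2π.

The integrand, after substitution and multiplying by the volume element, becomes (30ρ^2sin(φ)^2cos(θ)^2) · ρ^2 sin(φ), so

    ∭_V (∇·F) dV = ∫_0^{2π} ∫_0^{π} ∫_0^{1} (30ρ^2sin(φ)^2cos(θ)^2) · ρ^2 sin(φ) dρ dφ dθ.

Inner (ρ from 0 to 1): 6sin(φ)^3cos(θ)^2.
Middle (φ from 0 to π): 8cos(θ)^2.
Outer (θ from 0 to 2π): 8π.

Therefore ∯_{∂V} F · n dS = 8π.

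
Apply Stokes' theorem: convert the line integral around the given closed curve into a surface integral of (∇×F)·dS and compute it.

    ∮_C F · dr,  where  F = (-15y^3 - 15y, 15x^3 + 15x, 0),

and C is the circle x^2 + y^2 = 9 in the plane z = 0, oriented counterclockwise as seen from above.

Let S be the flat disk x^2 + y^2 ≤ 9 in the plane z = 0, with upward unit normal n̂ = ẑ. By Stokes' theorem,

    ∮_C F · dr = ∬_S (∇ × F) · n̂ dS = ∬_D (curl F)_z dA,

where D is the disk x^2 + y^2 ≤ 9.

Compute the curl of F = (-15y^3 - 15y, 15x^3 + 15x, 0):
    (∇ × F)_x = ∂F_z/∂y - ∂F_y/∂z = 0,
    (∇ × F)_y = ∂F_x/∂z - ∂F_z/∂x = 0,
    (∇ × F)_z = ∂F_y/∂x - ∂F_x/∂y = 45x^2 + 45y^2 + 30.

On z = 0, (curl F)_z = 45x^2 + 45y^2 + 30.

Convert to polar (x = r cos θ, y = r sin θ, dA = r dr dθ); the integrand becomes 45r^2 + 30, so

    ∬_D (curl F)_z dA = ∫_0^{2π} ∫_0^{3} (45r^2 + 30) · r dr dθ.

Inner (r from 0 to 3): 4185/4.
Outer (θ from 0 to 2π): 4185π/2.

Therefore ∮_C F · dr = 4185π/2.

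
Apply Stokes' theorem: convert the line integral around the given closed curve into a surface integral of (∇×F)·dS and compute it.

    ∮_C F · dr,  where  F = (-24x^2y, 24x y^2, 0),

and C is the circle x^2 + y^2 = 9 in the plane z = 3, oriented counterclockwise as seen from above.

Let S be the flat disk x^2 + y^2 ≤ 9 in the plane z = 3, with upward unit normal n̂ = ẑ. By Stokes' theorem,

    ∮_C F · dr = ∬_S (∇ × F) · n̂ dS = ∬_D (curl F)_z dA,

where D is the disk x^2 + y^2 ≤ 9.

Compute the curl of F = (-24x^2y, 24x y^2, 0):
    (∇ × F)_x = ∂F_z/∂y - ∂F_y/∂z = 0,
    (∇ × F)_y = ∂F_x/∂z - ∂F_z/∂x = 0,
    (∇ × F)_z = ∂F_y/∂x - ∂F_x/∂y = 24x^2 + 24y^2.

On z = 3, (curl F)_z = 24x^2 + 24y^2.

Convert to polar (x = r cos θ, y = r sin θ, dA = r dr dθ); the integrand becomes 24r^2, so

    ∬_D (curl F)_z dA = ∫_0^{2π} ∫_0^{3} (24r^2) · r dr dθ.

Inner (r from 0 to 3): 486.
Outer (θ from 0 to 2π): 972π.

Therefore ∮_C F · dr = 972π.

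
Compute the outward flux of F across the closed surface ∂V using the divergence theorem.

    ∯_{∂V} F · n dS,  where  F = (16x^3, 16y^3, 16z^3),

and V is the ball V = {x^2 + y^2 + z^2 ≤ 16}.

By the divergence theorem,

    ∯_{∂V} F · n dS = ∭_V (∇ · F) dV.

Compute the divergence:
    ∇ · F = ∂F_x/∂x + ∂F_y/∂y + ∂F_z/∂z = 48x^2 + 48y^2 + 48z^2.

In spherical coordinates, x = ρ sin(φ) cos(θ), y = ρ sin(φ) sin(θ), z = ρ cos(φ), dV = ρ^2 sin(φ) dρ dφ dθ, with 0 ≤ ρ ≤ 4, 0 ≤ φ ≤ π, 0 ≤ θ ≤ 2π.

The integrand, after substitution and multiplying by the volume element, becomes (48ρ^2) · ρ^2 sin(φ), so

    ∭_V (∇·F) dV = ∫_0^{2π} ∫_0^{π} ∫_0^{4} (48ρ^2) · ρ^2 sin(φ) dρ dφ dθ.

Inner (ρ from 0 to 4): 49152sin(φ)/5.
Middle (φ from 0 to π): 98304/5.
Outer (θ from 0 to 2π): 196608π/5.

Therefore ∯_{∂V} F · n dS = 196608π/5.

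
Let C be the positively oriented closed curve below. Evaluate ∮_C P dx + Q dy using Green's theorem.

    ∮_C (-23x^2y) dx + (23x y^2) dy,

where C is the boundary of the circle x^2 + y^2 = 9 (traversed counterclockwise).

Green's theorem converts the closed line integral into a double integral over the enclosed region D:

    ∮_C P dx + Q dy = ∬_D (∂Q/∂x - ∂P/∂y) dA.

Here P = -23x^2y, Q = 23x y^2, so

    ∂Q/∂x = 23y^2,    ∂P/∂y = -23x^2,
    ∂Q/∂x - ∂P/∂y = 23x^2 + 23y^2.

D is the region x^2 + y^2 ≤ 9. Evaluating the double integral:

In polar coordinates (x = r cos θ, y = r sin θ, dA = r dr dθ) the integrand becomes 23r^2, so

    ∬_D (23x^2 + 23y^2) dA = ∫_0^{2π} ∫_0^{3} (23r^2) · r dr dθ.

Inner (r from 0 to 3): 1863/4.
Outer (θ from 0 to 2π): 1863π/2.

Therefore ∮_C P dx + Q dy = 1863π/2.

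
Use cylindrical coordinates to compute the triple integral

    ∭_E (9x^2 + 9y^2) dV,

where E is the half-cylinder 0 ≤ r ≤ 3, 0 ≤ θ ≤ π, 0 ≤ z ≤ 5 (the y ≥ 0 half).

In cylindrical coordinates, x = r cos(θ), y = r sin(θ), z = z, and dV = r dr dθ dz.

The integrand becomes 9r^2, so

    ∭_E (9x^2 + 9y^2) dV = ∫_{0}^{π} ∫_{0}^{3} ∫_{0}^{5} (9r^2) · r dz dr dθ.

Inner (z): 45r^3.
Middle (r from 0 to 3): 3645/4.
Outer (θ): 3645π/4.

Therefore the triple integral equals 3645π/4.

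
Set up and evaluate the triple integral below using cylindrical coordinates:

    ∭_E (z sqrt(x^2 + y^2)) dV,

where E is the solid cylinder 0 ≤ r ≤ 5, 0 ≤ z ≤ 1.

In cylindrical coordinates, x = r cos(θ), y = r sin(θ), z = z, and dV = r dr dθ dz.

The integrand becomes r z, so

    ∭_E (z sqrt(x^2 + y^2)) dV = ∫_{0}^{2π} ∫_{0}^{5} ∫_{0}^{1} (r z) · r dz dr dθ.

Inner (z): r^2/2.
Middle (r from 0 to 5): 125/6.
Outer (θ): 125π/3.

Therefore the triple integral equals 125π/3.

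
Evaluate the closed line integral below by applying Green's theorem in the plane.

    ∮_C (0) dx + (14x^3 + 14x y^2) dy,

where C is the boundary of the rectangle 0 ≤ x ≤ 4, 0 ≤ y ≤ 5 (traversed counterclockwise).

Green's theorem converts the closed line integral into a double integral over the enclosed region D:

    ∮_C P dx + Q dy = ∬_D (∂Q/∂x - ∂P/∂y) dA.

Here P = 0, Q = 14x^3 + 14x y^2, so

    ∂Q/∂x = 42x^2 + 14y^2,    ∂P/∂y = 0,
    ∂Q/∂x - ∂P/∂y = 42x^2 + 14y^2.

D is the region 0 ≤ x ≤ 4, 0 ≤ y ≤ 5. Evaluating the double integral:

    ∬_D (42x^2 + 14y^2) dA = ∫_0^{4} ∫_0^{5} (42x^2 + 14y^2) dy dx.

Inner (y from 0 to 5): 210x^2 + 1750/3.
Outer (x from 0 to 4): 20440/3.

Therefore ∮_C P dx + Q dy = 20440/3.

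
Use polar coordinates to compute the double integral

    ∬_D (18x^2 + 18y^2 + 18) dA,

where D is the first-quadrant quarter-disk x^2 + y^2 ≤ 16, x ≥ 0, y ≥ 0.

The region D is 0 ≤ r ≤ 4, 0 ≤ θ ≤ π/2 in polar coordinates, where x = r cos(θ), y = r sin(θ), and dA = r dr dθ.

Under the substitution, the integrand becomes 18r^2 + 18, so

    ∬_D (18x^2 + 18y^2 + 18) dA = ∫_{0}^{π/2} ∫_{0}^{4} (18r^2 + 18) · r dr dθ.

Inner integral (in r): ∫_{0}^{4} (18r^2 + 18) · r dr = 1296.

Outer integral (in θ): ∫_{0}^{π/2} (1296) dθ = 648π.

Therefore ∬_D (18x^2 + 18y^2 + 18) dA = 648π.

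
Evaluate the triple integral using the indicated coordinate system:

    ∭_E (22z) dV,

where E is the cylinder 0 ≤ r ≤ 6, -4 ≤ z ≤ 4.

In cylindrical coordinates, x = r cos(θ), y = r sin(θ), z = z, and dV = r dr dθ dz.

The integrand becomes 22z, so

    ∭_E (22z) dV = ∫_{0}^{2π} ∫_{0}^{6} ∫_{-4}^{4} (22z) · r dz dr dθ.

Inner (z): 0.
Middle (r from 0 to 6): 0.
Outer (θ): 0.

Therefore the triple integral equals 0.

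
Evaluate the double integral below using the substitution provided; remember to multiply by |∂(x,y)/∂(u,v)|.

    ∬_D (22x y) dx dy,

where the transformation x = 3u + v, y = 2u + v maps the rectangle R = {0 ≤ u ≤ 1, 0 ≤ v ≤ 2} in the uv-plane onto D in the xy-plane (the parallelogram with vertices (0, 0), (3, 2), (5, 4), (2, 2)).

Compute the Jacobian determinant of (x, y) with respect to (u, v):

    ∂(x,y)/∂(u,v) = | 3  1 | = (3)(1) - (1)(2) = 1.
                   | 2  1 |

Its absolute value is |J| = 1 (the area scaling factor).

Substituting x = 3u + v, y = 2u + v into the integrand,

    22x y → 132u^2 + 110u v + 22v^2,

so the integral becomes

    ∬_R (132u^2 + 110u v + 22v^2) · |J| du dv = ∫_0^1 ∫_0^2 (132u^2 + 110u v + 22v^2) dv du.

Inner (v): 264u^2 + 220u + 176/3.
Outer (u): 770/3.

Therefore ∬_D (22x y) dx dy = 770/3.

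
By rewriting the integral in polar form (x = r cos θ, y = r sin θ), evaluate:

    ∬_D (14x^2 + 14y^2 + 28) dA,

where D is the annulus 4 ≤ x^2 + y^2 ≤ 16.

The region D is 2 ≤ r ≤ 4, 0 ≤ θ ≤ 2π in polar coordinates, where x = r cos(θ), y = r sin(θ), and dA = r dr dθ.

Under the substitution, the integrand becomes 14r^2 + 28, so

    ∬_D (14x^2 + 14y^2 + 28) dA = ∫_{0}^{2π} ∫_{2}^{4} (14r^2 + 28) · r dr dθ.

Inner integral (in r): ∫_{2}^{4} (14r^2 + 28) · r dr = 1008.

Outer integral (in θ): ∫_{0}^{2π} (1008) dθ = 2016π.

Therefore ∬_D (14x^2 + 14y^2 + 28) dA = 2016π.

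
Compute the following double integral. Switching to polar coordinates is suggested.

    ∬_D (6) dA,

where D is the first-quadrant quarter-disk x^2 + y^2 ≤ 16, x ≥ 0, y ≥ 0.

The region D is 0 ≤ r ≤ 4, 0 ≤ θ ≤ π/2 in polar coordinates, where x = r cos(θ), y = r sin(θ), and dA = r dr dθ.

Under the substitution, the integrand becomes 6, so

    ∬_D (6) dA = ∫_{0}^{π/2} ∫_{0}^{4} (6) · r dr dθ.

Inner integral (in r): ∫_{0}^{4} (6) · r dr = 48.

Outer integral (in θ): ∫_{0}^{π/2} (48) dθ = 24π.

Therefore ∬_D (6) dA = 24π.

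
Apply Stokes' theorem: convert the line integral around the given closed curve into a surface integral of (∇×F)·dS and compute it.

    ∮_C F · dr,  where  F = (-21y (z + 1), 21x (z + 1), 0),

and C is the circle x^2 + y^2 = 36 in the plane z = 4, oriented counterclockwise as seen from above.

Let S be the flat disk x^2 + y^2 ≤ 36 in the plane z = 4, with upward unit normal n̂ = ẑ. By Stokes' theorem,

    ∮_C F · dr = ∬_S (∇ × F) · n̂ dS = ∬_D (curl F)_z dA,

where D is the disk x^2 + y^2 ≤ 36.

Compute the curl of F = (-21y (z + 1), 21x (z + 1), 0):
    (∇ × F)_x = ∂F_z/∂y - ∂F_y/∂z = -21x,
    (∇ × F)_y = ∂F_x/∂z - ∂F_z/∂x = -21y,
    (∇ × F)_z = ∂F_y/∂x - ∂F_x/∂y = 42z + 42.

On z = 4, (curl F)_z = 210.

Convert to polar (x = r cos θ, y = r sin θ, dA = r dr dθ); the integrand becomes 210, so

    ∬_D (curl F)_z dA = ∫_0^{2π} ∫_0^{6} (210) · r dr dθ.

Inner (r from 0 to 6): 3780.
Outer (θ from 0 to 2π): 7560π.

Therefore ∮_C F · dr = 7560π.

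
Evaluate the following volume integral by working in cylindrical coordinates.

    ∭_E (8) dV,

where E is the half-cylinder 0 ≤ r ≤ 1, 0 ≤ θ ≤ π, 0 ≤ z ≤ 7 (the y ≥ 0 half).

In cylindrical coordinates, x = r cos(θ), y = r sin(θ), z = z, and dV = r dr dθ dz.

The integrand becomes 8, so

    ∭_E (8) dV = ∫_{0}^{π} ∫_{0}^{1} ∫_{0}^{7} (8) · r dz dr dθ.

Inner (z): 56r.
Middle (r from 0 to 1): 28.
Outer (θ): 28π.

Therefore the triple integral equals 28π.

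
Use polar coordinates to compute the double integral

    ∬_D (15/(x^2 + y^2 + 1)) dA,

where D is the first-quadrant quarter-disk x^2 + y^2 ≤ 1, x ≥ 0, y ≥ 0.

The region D is 0 ≤ r ≤ 1, 0 ≤ θ ≤ π/2 in polar coordinates, where x = r cos(θ), y = r sin(θ), and dA = r dr dθ.

Under the substitution, the integrand becomes 15/(r^2 + 1), so

    ∬_D (15/(x^2 + y^2 + 1)) dA = ∫_{0}^{π/2} ∫_{0}^{1} (15/(r^2 + 1)) · r dr dθ.

Inner integral (in r): ∫_{0}^{1} (15/(r^2 + 1)) · r dr = 15log(2)/2.

Outer integral (in θ): ∫_{0}^{π/2} (15log(2)/2) dθ = 15π log(2)/4.

Therefore ∬_D (15/(x^2 + y^2 + 1)) dA = 15π log(2)/4.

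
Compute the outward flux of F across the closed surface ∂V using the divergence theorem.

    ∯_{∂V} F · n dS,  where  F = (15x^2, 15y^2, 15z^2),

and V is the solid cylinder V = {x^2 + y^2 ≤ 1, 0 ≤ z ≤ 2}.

By the divergence theorem,

    ∯_{∂V} F · n dS = ∭_V (∇ · F) dV.

Compute the divergence:
    ∇ · F = ∂F_x/∂x + ∂F_y/∂y + ∂F_z/∂z = 30x + 30y + 30z.

In cylindrical coordinates, x = r cos(θ), y = r sin(θ), z = z, dV = r dr dθ dz, with 0 ≤ r ≤ 1, 0 ≤ θ ≤ 2π, 0 ≤ z ≤ 2.

The integrand, after substitution and multiplying by the volume element, becomes (30sqrt(2)r sin(θ + π/4) + 30z) · r, so

    ∭_V (∇·F) dV = ∫_0^{2π} ∫_0^{1} ∫_0^{2} (30sqrt(2)r sin(θ + π/4) + 30z) · r dz dr dθ.

Inner (z from 0 to 2): 60r (sqrt(2)r sin(θ + π/4) + 1).
Middle (r from 0 to 1): 20sqrt(2)sin(θ + π/4) + 30.
Outer (θ from 0 to 2π): 60π.

Therefore ∯_{∂V} F · n dS = 60π.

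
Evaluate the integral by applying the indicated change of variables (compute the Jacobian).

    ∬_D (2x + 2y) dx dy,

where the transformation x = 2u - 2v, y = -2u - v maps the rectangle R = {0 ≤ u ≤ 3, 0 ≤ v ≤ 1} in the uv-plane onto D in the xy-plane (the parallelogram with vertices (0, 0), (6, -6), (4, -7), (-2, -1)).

Compute the Jacobian determinant of (x, y) with respect to (u, v):

    ∂(x,y)/∂(u,v) = | 2  -2 | = (2)(-1) - (-2)(-2) = -6.
                   | -2  -1 |

Its absolute value is |J| = 6 (the area scaling factor).

Substituting x = 2u - 2v, y = -2u - v into the integrand,

    2x + 2y → -6v,

so the integral becomes

    ∬_R (-6v) · |J| du dv = ∫_0^3 ∫_0^1 (-36v) dv du.

Inner (v): -18.
Outer (u): -54.

Therefore ∬_D (2x + 2y) dx dy = -54.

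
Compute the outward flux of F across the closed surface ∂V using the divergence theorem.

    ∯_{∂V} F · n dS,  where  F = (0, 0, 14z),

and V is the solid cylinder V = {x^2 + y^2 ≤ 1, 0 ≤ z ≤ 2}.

By the divergence theorem,

    ∯_{∂V} F · n dS = ∭_V (∇ · F) dV.

Compute the divergence:
    ∇ · F = ∂F_x/∂x + ∂F_y/∂y + ∂F_z/∂z = 0 + 0 + 14 = 14.

In cylindrical coordinates, x = r cos(θ), y = r sin(θ), z = z, dV = r dr dθ dz, with 0 ≤ r ≤ 1, 0 ≤ θ ≤ 2π, 0 ≤ z ≤ 2.

The integrand, after substitution and multiplying by the volume element, becomes (14) · r, so

    ∭_V (∇·F) dV = ∫_0^{2π} ∫_0^{1} ∫_0^{2} (14) · r dz dr dθ.

Inner (z from 0 to 2): 28r.
Middle (r from 0 to 1): 14.
Outer (θ from 0 to 2π): 28π.

Therefore ∯_{∂V} F · n dS = 28π.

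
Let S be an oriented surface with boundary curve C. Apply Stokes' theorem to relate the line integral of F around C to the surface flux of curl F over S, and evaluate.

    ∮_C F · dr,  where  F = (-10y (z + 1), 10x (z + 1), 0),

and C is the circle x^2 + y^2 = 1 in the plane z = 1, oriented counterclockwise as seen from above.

Let S be the flat disk x^2 + y^2 ≤ 1 in the plane z = 1, with upward unit normal n̂ = ẑ. By Stokes' theorem,

    ∮_C F · dr = ∬_S (∇ × F) · n̂ dS = ∬_D (curl F)_z dA,

where D is the disk x^2 + y^2 ≤ 1.

Compute the curl of F = (-10y (z + 1), 10x (z + 1), 0):
    (∇ × F)_x = ∂F_z/∂y - ∂F_y/∂z = -10x,
    (∇ × F)_y = ∂F_x/∂z - ∂F_z/∂x = -10y,
    (∇ × F)_z = ∂F_y/∂x - ∂F_x/∂y = 20z + 20.

On z = 1, (curl F)_z = 40.

Convert to polar (x = r cos θ, y = r sin θ, dA = r dr dθ); the integrand becomes 40, so

    ∬_D (curl F)_z dA = ∫_0^{2π} ∫_0^{1} (40) · r dr dθ.

Inner (r from 0 to 1): 20.
Outer (θ from 0 to 2π): 40π.

Therefore ∮_C F · dr = 40π.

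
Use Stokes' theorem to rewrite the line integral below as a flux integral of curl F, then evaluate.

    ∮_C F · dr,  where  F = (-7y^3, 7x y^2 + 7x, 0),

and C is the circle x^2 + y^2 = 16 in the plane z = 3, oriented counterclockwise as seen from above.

Let S be the flat disk x^2 + y^2 ≤ 16 in the plane z = 3, with upward unit normal n̂ = ẑ. By Stokes' theorem,

    ∮_C F · dr = ∬_S (∇ × F) · n̂ dS = ∬_D (curl F)_z dA,

where D is the disk x^2 + y^2 ≤ 16.

Compute the curl of F = (-7y^3, 7x y^2 + 7x, 0):
    (∇ × F)_x = ∂F_z/∂y - ∂F_y/∂z = 0,
    (∇ × F)_y = ∂F_x/∂z - ∂F_z/∂x = 0,
    (∇ × F)_z = ∂F_y/∂x - ∂F_x/∂y = 28y^2 + 7.

On z = 3, (curl F)_z = 28y^2 + 7.

Convert to polar (x = r cos θ, y = r sin θ, dA = r dr dθ); the integrand becomes 28r^2sin(θ)^2 + 7, so

    ∬_D (curl F)_z dA = ∫_0^{2π} ∫_0^{4} (28r^2sin(θ)^2 + 7) · r dr dθ.

Inner (r from 0 to 4): 1792sin(θ)^2 + 56.
Outer (θ from 0 to 2π): 1904π.

Therefore ∮_C F · dr = 1904π.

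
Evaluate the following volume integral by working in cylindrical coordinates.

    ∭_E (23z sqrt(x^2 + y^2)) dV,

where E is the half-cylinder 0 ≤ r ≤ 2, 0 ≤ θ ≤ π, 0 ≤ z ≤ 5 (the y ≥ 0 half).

In cylindrical coordinates, x = r cos(θ), y = r sin(θ), z = z, and dV = r dr dθ dz.

The integrand becomes 23r z, so

    ∭_E (23z sqrt(x^2 + y^2)) dV = ∫_{0}^{π} ∫_{0}^{2} ∫_{0}^{5} (23r z) · r dz dr dθ.

Inner (z): 575r^2/2.
Middle (r from 0 to 2): 2300/3.
Outer (θ): 2300π/3.

Therefore the triple integral equals 2300π/3.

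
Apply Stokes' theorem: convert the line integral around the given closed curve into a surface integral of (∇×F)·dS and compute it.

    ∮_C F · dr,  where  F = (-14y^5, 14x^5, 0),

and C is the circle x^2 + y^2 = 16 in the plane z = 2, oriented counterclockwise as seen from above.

Let S be the flat disk x^2 + y^2 ≤ 16 in the plane z = 2, with upward unit normal n̂ = ẑ. By Stokes' theorem,

    ∮_C F · dr = ∬_S (∇ × F) · n̂ dS = ∬_D (curl F)_z dA,

where D is the disk x^2 + y^2 ≤ 16.

Compute the curl of F = (-14y^5, 14x^5, 0):
    (∇ × F)_x = ∂F_z/∂y - ∂F_y/∂z = 0,
    (∇ × F)_y = ∂F_x/∂z - ∂F_z/∂x = 0,
    (∇ × F)_z = ∂F_y/∂x - ∂F_x/∂y = 70x^4 + 70y^4.

On z = 2, (curl F)_z = 70x^4 + 70y^4.

Convert to polar (x = r cos θ, y = r sin θ, dA = r dr dθ); the integrand becomes 70r^4(sin(θ)^4 + cos(θ)^4), so

    ∬_D (curl F)_z dA = ∫_0^{2π} ∫_0^{4} (70r^4(sin(θ)^4 + cos(θ)^4)) · r dr dθ.

Inner (r from 0 to 4): 143360sin(θ)^4/3 + 143360cos(θ)^4/3.
Outer (θ from 0 to 2π): 71680π.

Therefore ∮_C F · dr = 71680π.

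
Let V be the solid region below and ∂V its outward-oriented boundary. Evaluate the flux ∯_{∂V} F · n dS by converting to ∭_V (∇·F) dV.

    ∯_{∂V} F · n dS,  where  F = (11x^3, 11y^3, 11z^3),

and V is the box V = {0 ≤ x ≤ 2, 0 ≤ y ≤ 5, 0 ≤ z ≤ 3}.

By the divergence theorem,

    ∯_{∂V} F · n dS = ∭_V (∇ · F) dV.

Compute the divergence:
    ∇ · F = ∂F_x/∂x + ∂F_y/∂y + ∂F_z/∂z = 33x^2 + 33y^2 + 33z^2.

V is a rectangular box, so dV = dx dy dz with 0 ≤ x ≤ 2, 0 ≤ y ≤ 5, 0 ≤ z ≤ 3.

Integrate (33x^2 + 33y^2 + 33z^2) over V as an iterated integral:

    ∭_V (∇·F) dV = ∫_0^{2} ∫_0^{5} ∫_0^{3} (33x^2 + 33y^2 + 33z^2) dz dy dx.

Inner (z from 0 to 3): 99x^2 + 99y^2 + 297.
Middle (y from 0 to 5): 495x^2 + 5610.
Outer (x from 0 to 2): 12540.

Therefore ∯_{∂V} F · n dS = 12540.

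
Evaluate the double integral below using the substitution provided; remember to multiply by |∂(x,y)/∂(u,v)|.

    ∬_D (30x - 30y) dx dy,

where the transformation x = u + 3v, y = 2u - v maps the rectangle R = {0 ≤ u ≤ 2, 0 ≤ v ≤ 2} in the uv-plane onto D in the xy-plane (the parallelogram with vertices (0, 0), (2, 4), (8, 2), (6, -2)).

Compute the Jacobian determinant of (x, y) with respect to (u, v):

    ∂(x,y)/∂(u,v) = | 1  3 | = (1)(-1) - (3)(2) = -7.
                   | 2  -1 |

Its absolute value is |J| = 7 (the area scaling factor).

Substituting x = u + 3v, y = 2u - v into the integrand,

    30x - 30y → -30u + 120v,

so the integral becomes

    ∬_R (-30u + 120v) · |J| du dv = ∫_0^2 ∫_0^2 (-210u + 840v) dv du.

Inner (v): 1680 - 420u.
Outer (u): 2520.

Therefore ∬_D (30x - 30y) dx dy = 2520.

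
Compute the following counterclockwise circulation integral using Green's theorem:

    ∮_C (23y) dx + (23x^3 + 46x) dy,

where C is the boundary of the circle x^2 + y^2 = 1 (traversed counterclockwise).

Green's theorem converts the closed line integral into a double integral over the enclosed region D:

    ∮_C P dx + Q dy = ∬_D (∂Q/∂x - ∂P/∂y) dA.

Here P = 23y, Q = 23x^3 + 46x, so

    ∂Q/∂x = 69x^2 + 46,    ∂P/∂y = 23,
    ∂Q/∂x - ∂P/∂y = 69x^2 + 23.

D is the region x^2 + y^2 ≤ 1. Evaluating the double integral:

In polar coordinates (x = r cos θ, y = r sin θ, dA = r dr dθ) the integrand becomes 69r^2cos(θ)^2 + 23, so

    ∬_D (69x^2 + 23) dA = ∫_0^{2π} ∫_0^{1} (69r^2cos(θ)^2 + 23) · r dr dθ.

Inner (r from 0 to 1): 69cos(θ)^2/4 + 23/2.
Outer (θ from 0 to 2π): 161π/4.

Therefore ∮_C P dx + Q dy = 161π/4.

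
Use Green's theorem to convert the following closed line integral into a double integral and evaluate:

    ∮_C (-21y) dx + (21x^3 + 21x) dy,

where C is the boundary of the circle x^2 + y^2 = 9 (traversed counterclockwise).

Green's theorem converts the closed line integral into a double integral over the enclosed region D:

    ∮_C P dx + Q dy = ∬_D (∂Q/∂x - ∂P/∂y) dA.

Here P = -21y, Q = 21x^3 + 21x, so

    ∂Q/∂x = 63x^2 + 21,    ∂P/∂y = -21,
    ∂Q/∂x - ∂P/∂y = 63x^2 + 42.

D is the region x^2 + y^2 ≤ 9. Evaluating the double integral:

In polar coordinates (x = r cos θ, y = r sin θ, dA = r dr dθ) the integrand becomes 63r^2cos(θ)^2 + 42, so

    ∬_D (63x^2 + 42) dA = ∫_0^{2π} ∫_0^{3} (63r^2cos(θ)^2 + 42) · r dr dθ.

Inner (r from 0 to 3): 5103cos(θ)^2/4 + 189.
Outer (θ from 0 to 2π): 6615π/4.

Therefore ∮_C P dx + Q dy = 6615π/4.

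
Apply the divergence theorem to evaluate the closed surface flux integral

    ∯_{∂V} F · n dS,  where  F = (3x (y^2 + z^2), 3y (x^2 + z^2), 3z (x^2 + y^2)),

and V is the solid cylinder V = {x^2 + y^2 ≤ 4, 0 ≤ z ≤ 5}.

By the divergence theorem,

    ∯_{∂V} F · n dS = ∭_V (∇ · F) dV.

Compute the divergence:
    ∇ · F = ∂F_x/∂x + ∂F_y/∂y + ∂F_z/∂z = 3y^2 + 3z^2 + 3x^2 + 3z^2 + 3x^2 + 3y^2 = 6x^2 + 6y^2 + 6z^2.

In cylindrical coordinates, x = r cos(θ), y = r sin(θ), z = z, dV = r dr dθ dz, with 0 ≤ r ≤ 2, 0 ≤ θ ≤ 2π, 0 ≤ z ≤ 5.

The integrand, after substitution and multiplying by the volume element, becomes (6r^2 + 6z^2) · r, so

    ∭_V (∇·F) dV = ∫_0^{2π} ∫_0^{2} ∫_0^{5} (6r^2 + 6z^2) · r dz dr dθ.

Inner (z from 0 to 5): 30r^3 + 250r.
Middle (r from 0 to 2): 620.
Outer (θ from 0 to 2π): 1240π.

Therefore ∯_{∂V} F · n dS = 1240π.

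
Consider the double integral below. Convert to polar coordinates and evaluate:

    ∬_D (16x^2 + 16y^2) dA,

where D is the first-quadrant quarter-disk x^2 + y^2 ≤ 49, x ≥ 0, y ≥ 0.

The region D is 0 ≤ r ≤ 7, 0 ≤ θ ≤ π/2 in polar coordinates, where x = r cos(θ), y = r sin(θ), and dA = r dr dθ.

Under the substitution, the integrand becomes 16r^2, so

    ∬_D (16x^2 + 16y^2) dA = ∫_{0}^{π/2} ∫_{0}^{7} (16r^2) · r dr dθ.

Inner integral (in r): ∫_{0}^{7} (16r^2) · r dr = 9604.

Outer integral (in θ): ∫_{0}^{π/2} (9604) dθ = 4802π.

Therefore ∬_D (16x^2 + 16y^2) dA = 4802π.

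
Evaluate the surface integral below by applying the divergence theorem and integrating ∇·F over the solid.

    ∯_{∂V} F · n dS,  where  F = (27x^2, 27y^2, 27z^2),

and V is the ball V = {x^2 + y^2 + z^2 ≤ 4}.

By the divergence theorem,

    ∯_{∂V} F · n dS = ∭_V (∇ · F) dV.

Compute the divergence:
    ∇ · F = ∂F_x/∂x + ∂F_y/∂y + ∂F_z/∂z = 54x + 54y + 54z.

In spherical coordinates, x = ρ sin(φ) cos(θ), y = ρ sin(φ) sin(θ), z = ρ cos(φ), dV = ρ^2 sin(φ) dρ dφ dθ, with 0 ≤ ρ ≤ 2, 0 ≤ φ ≤ π, 0 ≤ θ ≤ 2π.

The integrand, after substitution and multiplying by the volume element, becomes (54ρ (sqrt(2)sin(φ)sin(θ + π/4) + cos(φ))) · ρ^2 sin(φ), so

    ∭_V (∇·F) dV = ∫_0^{2π} ∫_0^{π} ∫_0^{2} (54ρ (sqrt(2)sin(φ)sin(θ + π/4) + cos(φ))) · ρ^2 sin(φ) dρ dφ dθ.

Inner (ρ from 0 to 2): 216(sqrt(2)sin(φ)sin(θ + π/4) + cos(φ))sin(φ).
Middle (φ from 0 to π): 108sqrt(2)π sin(θ + π/4).
Outer (θ from 0 to 2π): 0.

Therefore ∯_{∂V} F · n dS = 0.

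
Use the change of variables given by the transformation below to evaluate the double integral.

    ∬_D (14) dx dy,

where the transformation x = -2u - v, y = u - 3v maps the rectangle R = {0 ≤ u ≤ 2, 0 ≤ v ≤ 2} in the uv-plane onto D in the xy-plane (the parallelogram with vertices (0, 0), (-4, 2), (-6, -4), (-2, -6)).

Compute the Jacobian determinant of (x, y) with respect to (u, v):

    ∂(x,y)/∂(u,v) = | -2  -1 | = (-2)(-3) - (-1)(1) = 7.
                   | 1  -3 |

Its absolute value is |J| = 7 (the area scaling factor).

Substituting x = -2u - v, y = u - 3v into the integrand,

    14 → 14,

so the integral becomes

    ∬_R (14) · |J| du dv = ∫_0^2 ∫_0^2 (98) dv du.

Inner (v): 196.
Outer (u): 392.

Therefore ∬_D (14) dx dy = 392.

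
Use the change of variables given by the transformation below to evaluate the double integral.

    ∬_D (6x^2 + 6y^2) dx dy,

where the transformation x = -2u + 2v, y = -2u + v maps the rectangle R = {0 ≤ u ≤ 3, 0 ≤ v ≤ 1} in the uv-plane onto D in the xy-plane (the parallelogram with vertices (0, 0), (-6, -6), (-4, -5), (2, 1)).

Compute the Jacobian determinant of (x, y) with respect to (u, v):

    ∂(x,y)/∂(u,v) = | -2  2 | = (-2)(1) - (2)(-2) = 2.
                   | -2  1 |

Its absolute value is |J| = 2 (the area scaling factor).

Substituting x = -2u + 2v, y = -2u + v into the integrand,

    6x^2 + 6y^2 → 48u^2 - 72u v + 30v^2,

so the integral becomes

    ∬_R (48u^2 - 72u v + 30v^2) · |J| du dv = ∫_0^3 ∫_0^1 (96u^2 - 144u v + 60v^2) dv du.

Inner (v): 96u^2 - 72u + 20.
Outer (u): 600.

Therefore ∬_D (6x^2 + 6y^2) dx dy = 600.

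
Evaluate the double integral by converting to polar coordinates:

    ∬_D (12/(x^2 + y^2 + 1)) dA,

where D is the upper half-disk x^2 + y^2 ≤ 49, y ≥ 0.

The region D is 0 ≤ r ≤ 7, 0 ≤ θ ≤ π in polar coordinates, where x = r cos(θ), y = r sin(θ), and dA = r dr dθ.

Under the substitution, the integrand becomes 12/(r^2 + 1), so

    ∬_D (12/(x^2 + y^2 + 1)) dA = ∫_{0}^{π} ∫_{0}^{7} (12/(r^2 + 1)) · r dr dθ.

Inner integral (in r): ∫_{0}^{7} (12/(r^2 + 1)) · r dr = log(15625000000).

Outer integral (in θ): ∫_{0}^{π} (log(15625000000)) dθ = log(15625000000^π).

Therefore ∬_D (12/(x^2 + y^2 + 1)) dA = log(15625000000^π).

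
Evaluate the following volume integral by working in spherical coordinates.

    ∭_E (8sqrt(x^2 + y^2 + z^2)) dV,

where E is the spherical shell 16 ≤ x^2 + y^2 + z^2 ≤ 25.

In spherical coordinates, x = ρ sin(φ) cos(θ), y = ρ sin(φ) sin(θ), z = ρ cos(φ), and dV = ρ^2 sin(φ) dρ dφ dθ.

The integrand becomes 8ρ, so

    ∭_E (8sqrt(x^2 + y^2 + z^2)) dV = ∫_{0}^{2π} ∫_{0}^{π} ∫_{4}^{5} (8ρ) · ρ^2 sin(φ) dρ dφ dθ.

Inner (ρ): 738sin(φ).
Middle (φ): 1476.
Outer (θ): 2952π.

Therefore the triple integral equals 2952π.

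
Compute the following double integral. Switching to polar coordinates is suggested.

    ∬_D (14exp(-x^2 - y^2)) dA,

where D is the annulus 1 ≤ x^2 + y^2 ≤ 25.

The region D is 1 ≤ r ≤ 5, 0 ≤ θ ≤ 2π in polar coordinates, where x = r cos(θ), y = r sin(θ), and dA = r dr dθ.

Under the substitution, the integrand becomes 14exp(-r^2), so

    ∬_D (14exp(-x^2 - y^2)) dA = ∫_{0}^{2π} ∫_{1}^{5} (14exp(-r^2)) · r dr dθ.

Inner integral (in r): ∫_{1}^{5} (14exp(-r^2)) · r dr = -(7 - 7exp(24))exp(-25).

Outer integral (in θ): ∫_{0}^{2π} (-(7 - 7exp(24))exp(-25)) dθ = -14π (1 - exp(24))exp(-25).

Therefore ∬_D (14exp(-x^2 - y^2)) dA = -14π (1 - exp(24))exp(-25).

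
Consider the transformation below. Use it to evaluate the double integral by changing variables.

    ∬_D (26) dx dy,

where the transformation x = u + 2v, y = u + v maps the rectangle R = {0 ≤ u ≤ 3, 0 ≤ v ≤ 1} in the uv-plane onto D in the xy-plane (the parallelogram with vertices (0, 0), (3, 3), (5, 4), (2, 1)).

Compute the Jacobian determinant of (x, y) with respect to (u, v):

    ∂(x,y)/∂(u,v) = | 1  2 | = (1)(1) - (2)(1) = -1.
                   | 1  1 |

Its absolute value is |J| = 1 (the area scaling factor).

Substituting x = u + 2v, y = u + v into the integrand,

    26 → 26,

so the integral becomes

    ∬_R (26) · |J| du dv = ∫_0^3 ∫_0^1 (26) dv du.

Inner (v): 26.
Outer (u): 78.

Therefore ∬_D (26) dx dy = 78.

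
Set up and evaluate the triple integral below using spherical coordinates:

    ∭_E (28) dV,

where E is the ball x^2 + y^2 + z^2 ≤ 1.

In spherical coordinates, x = ρ sin(φ) cos(θ), y = ρ sin(φ) sin(θ), z = ρ cos(φ), and dV = ρ^2 sin(φ) dρ dφ dθ.

The integrand becomes 28, so

    ∭_E (28) dV = ∫_{0}^{2π} ∫_{0}^{π} ∫_{0}^{1} (28) · ρ^2 sin(φ) dρ dφ dθ.

Inner (ρ): 28sin(φ)/3.
Middle (φ): 56/3.
Outer (θ): 112π/3.

Therefore the triple integral equals 112π/3.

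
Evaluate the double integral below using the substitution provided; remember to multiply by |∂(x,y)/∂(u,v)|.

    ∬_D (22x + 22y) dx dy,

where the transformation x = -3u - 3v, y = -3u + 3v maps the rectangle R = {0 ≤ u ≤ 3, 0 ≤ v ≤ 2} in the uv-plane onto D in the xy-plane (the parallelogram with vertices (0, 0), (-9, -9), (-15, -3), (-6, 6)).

Compute the Jacobian determinant of (x, y) with respect to (u, v):

    ∂(x,y)/∂(u,v) = | -3  -3 | = (-3)(3) - (-3)(-3) = -18.
                   | -3  3 |

Its absolute value is |J| = 18 (the area scaling factor).

Substituting x = -3u - 3v, y = -3u + 3v into the integrand,

    22x + 22y → -132u,

so the integral becomes

    ∬_R (-132u) · |J| du dv = ∫_0^3 ∫_0^2 (-2376u) dv du.

Inner (v): -4752u.
Outer (u): -21384.

Therefore ∬_D (22x + 22y) dx dy = -21384.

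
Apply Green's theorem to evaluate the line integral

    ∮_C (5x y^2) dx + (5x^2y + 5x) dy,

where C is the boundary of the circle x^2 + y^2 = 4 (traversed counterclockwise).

Green's theorem converts the closed line integral into a double integral over the enclosed region D:

    ∮_C P dx + Q dy = ∬_D (∂Q/∂x - ∂P/∂y) dA.

Here P = 5x y^2, Q = 5x^2y + 5x, so

    ∂Q/∂x = 10x y + 5,    ∂P/∂y = 10x y,
    ∂Q/∂x - ∂P/∂y = 5.

D is the region x^2 + y^2 ≤ 4. Evaluating the double integral:

In polar coordinates (x = r cos θ, y = r sin θ, dA = r dr dθ) the integrand becomes 5, so

    ∬_D (5) dA = ∫_0^{2π} ∫_0^{2} (5) · r dr dθ.

Inner (r from 0 to 2): 10.
Outer (θ from 0 to 2π): 20π.

Therefore ∮_C P dx + Q dy = 20π.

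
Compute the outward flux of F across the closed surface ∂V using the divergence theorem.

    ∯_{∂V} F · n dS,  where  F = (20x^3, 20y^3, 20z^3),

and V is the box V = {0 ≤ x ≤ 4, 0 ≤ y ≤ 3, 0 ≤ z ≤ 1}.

By the divergence theorem,

    ∯_{∂V} F · n dS = ∭_V (∇ · F) dV.

Compute the divergence:
    ∇ · F = ∂F_x/∂x + ∂F_y/∂y + ∂F_z/∂z = 60x^2 + 60y^2 + 60z^2.

V is a rectangular box, so dV = dx dy dz with 0 ≤ x ≤ 4, 0 ≤ y ≤ 3, 0 ≤ z ≤ 1.

Integrate (60x^2 + 60y^2 + 60z^2) over V as an iterated integral:

    ∭_V (∇·F) dV = ∫_0^{4} ∫_0^{3} ∫_0^{1} (60x^2 + 60y^2 + 60z^2) dz dy dx.

Inner (z from 0 to 1): 60x^2 + 60y^2 + 20.
Middle (y from 0 to 3): 180x^2 + 600.
Outer (x from 0 to 4): 6240.

Therefore ∯_{∂V} F · n dS = 6240.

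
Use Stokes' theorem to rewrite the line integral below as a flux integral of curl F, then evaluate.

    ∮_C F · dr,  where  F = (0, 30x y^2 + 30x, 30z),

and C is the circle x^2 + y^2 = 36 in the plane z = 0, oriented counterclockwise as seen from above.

Let S be the flat disk x^2 + y^2 ≤ 36 in the plane z = 0, with upward unit normal n̂ = ẑ. By Stokes' theorem,

    ∮_C F · dr = ∬_S (∇ × F) · n̂ dS = ∬_D (curl F)_z dA,

where D is the disk x^2 + y^2 ≤ 36.

Compute the curl of F = (0, 30x y^2 + 30x, 30z):
    (∇ × F)_x = ∂F_z/∂y - ∂F_y/∂z = 0,
    (∇ × F)_y = ∂F_x/∂z - ∂F_z/∂x = 0,
    (∇ × F)_z = ∂F_y/∂x - ∂F_x/∂y = 30y^2 + 30.

On z = 0, (curl F)_z = 30y^2 + 30.

Convert to polar (x = r cos θ, y = r sin θ, dA = r dr dθ); the integrand becomes 30r^2sin(θ)^2 + 30, so

    ∬_D (curl F)_z dA = ∫_0^{2π} ∫_0^{6} (30r^2sin(θ)^2 + 30) · r dr dθ.

Inner (r from 0 to 6): 9720sin(θ)^2 + 540.
Outer (θ from 0 to 2π): 10800π.

Therefore ∮_C F · dr = 10800π.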